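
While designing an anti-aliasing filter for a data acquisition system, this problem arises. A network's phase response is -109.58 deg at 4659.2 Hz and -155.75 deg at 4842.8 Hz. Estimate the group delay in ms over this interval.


Group delay from phase difference:
tau = -d(phi)/d(omega)
d(phi) = -46.17 deg = -0.805819 rad
d(omega) = 2*pi*(4842.8 - 4659.2) = 1153.5928 rad/s
tau = -(-0.805819) / 1153.5928
    = 0.6985 ms

0.6985 ms


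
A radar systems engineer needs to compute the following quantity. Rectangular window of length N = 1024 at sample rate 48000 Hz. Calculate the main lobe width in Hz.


Main lobe width for a rectangular window:
Width = 2 * fs / N
      = 2 * 48000 / 1024
      = 96000 / 1024
      = 93.75 Hz

93.75 Hz


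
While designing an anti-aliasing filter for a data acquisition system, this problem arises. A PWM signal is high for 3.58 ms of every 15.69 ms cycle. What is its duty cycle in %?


Duty cycle as a percentage:
DC = (t_on / T) * 100
   = (3.58 / 15.69) * 100
   = 0.228171 * 100
   = 22.82 %

22.82 %


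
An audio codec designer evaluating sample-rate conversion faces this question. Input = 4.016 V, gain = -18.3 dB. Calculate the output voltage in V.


Output voltage from dB gain:
V_out = V_in * 10^(gain_dB / 20)
      = 4.016 * 10^(-18.3 / 20)
      = 4.016 * 0.121619
      = 0.4884 V

0.4884 V


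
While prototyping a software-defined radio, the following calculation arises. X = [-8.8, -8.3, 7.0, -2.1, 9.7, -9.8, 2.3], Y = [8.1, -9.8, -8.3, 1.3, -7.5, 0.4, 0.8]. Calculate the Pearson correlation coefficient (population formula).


Pearson correlation coefficient (population):
r = cov(X,Y) / (std(X) * std(Y))
Mean X = -1.4286, Mean Y = -2.1429
Cov(X,Y) = -21.004082
Std(X) = 7.376355, Std(Y) = 6.060848
r = -0.4698

-0.4698


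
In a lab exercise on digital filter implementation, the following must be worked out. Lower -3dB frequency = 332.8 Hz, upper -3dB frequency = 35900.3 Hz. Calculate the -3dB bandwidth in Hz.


Bandwidth is the difference of -3dB frequencies:
BW = f_high - f_low
   = 35900.3 - 332.8
   = 35567.5 Hz

35567.5 Hz


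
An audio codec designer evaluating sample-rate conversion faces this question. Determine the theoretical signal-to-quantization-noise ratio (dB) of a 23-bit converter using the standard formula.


Theoretical SNR for a full-scale sinusoid:
SNR = 6.02 * N + 1.76
    = 6.02 * 23 + 1.76
    = 138.46 + 1.76
    = 140.22 dB

140.22 dB


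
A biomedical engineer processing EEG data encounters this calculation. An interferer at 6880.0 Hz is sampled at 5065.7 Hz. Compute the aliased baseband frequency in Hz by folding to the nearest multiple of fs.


Compute the nearest integer multiple of fs to the signal:
n = round(6880.0 / 5065.7) = 1
f_alias = |6880.0 - 1 * 5065.7|
        = |6880.0 - 5065.7|
        = 1814.3 Hz

1814.3


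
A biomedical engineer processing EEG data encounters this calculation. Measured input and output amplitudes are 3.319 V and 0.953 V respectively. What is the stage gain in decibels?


Voltage gain in dB:
G = 20 * log10(Vout / Vin)
  = 20 * log10(0.953 / 3.319)
  = 20 * log10(0.287135)
  = 20 * -0.541914
  = -10.84 dB

-10.84 dB


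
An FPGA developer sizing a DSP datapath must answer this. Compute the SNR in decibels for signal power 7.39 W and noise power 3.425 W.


SNR in decibels:
SNR = 10 * log10(Ps / Pn)
    = 10 * log10(7.39 / 3.425)
    = 10 * log10(2.1577)
    = 10 * 0.334
    = 3.34 dB

3.34 dB


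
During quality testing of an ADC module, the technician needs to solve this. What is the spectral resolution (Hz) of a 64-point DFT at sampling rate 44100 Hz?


DFT frequency resolution:
df = fs / N
   = 44100 / 64
   = 689.0625 Hz

689.0625 Hz


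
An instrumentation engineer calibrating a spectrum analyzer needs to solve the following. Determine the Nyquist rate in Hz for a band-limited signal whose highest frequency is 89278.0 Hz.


The Nyquist rate is twice the maximum frequency component.
fs_min = 2 * fmax
      = 2 * 89278.0
      = 178556.0 Hz

178556.0


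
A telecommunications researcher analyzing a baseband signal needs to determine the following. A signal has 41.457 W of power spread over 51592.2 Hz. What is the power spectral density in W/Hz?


Power spectral density:
PSD = P / BW
    = 41.457 / 51592.2
    = 0.00080355 W/Hz

0.00080355 W/Hz


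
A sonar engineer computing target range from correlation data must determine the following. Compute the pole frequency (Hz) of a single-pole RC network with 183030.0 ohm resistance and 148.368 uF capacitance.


Cutoff frequency of a first-order RC filter:
fc = 1 / (2 * pi * R * C)
C = 148.368 uF = 0.000148368 F
fc = 1 / (2 * pi * 183030.0 * 0.000148368)
   = 1 / 170.62489240011
   = 0.005861 Hz

0.005861 Hz


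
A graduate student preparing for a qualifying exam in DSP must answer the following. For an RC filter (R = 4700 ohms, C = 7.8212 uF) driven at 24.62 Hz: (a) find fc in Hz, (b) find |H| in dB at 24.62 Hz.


Step 1 — cutoff frequency:
fc = 1 / (2*pi*R*C)
C = 7.8212 uF = 7.8212e-06 F
fc = 1 / (2*pi*4700*7.8212e-06)
   = 4.32961 Hz

Step 2 — magnitude at f = 24.62 Hz:
|H(f)| = 1 / sqrt(1 + (f/fc)^2)
f/fc = 24.62 / 4.32961 = 5.686424
|H| = 1 / sqrt(1 + 32.335418) = 0.1731997
|H|_dB = 20*log10(0.1731997) = -15.23 dB

fc = 4.32961 Hz; |H(24.62 Hz)| = -15.23 dB


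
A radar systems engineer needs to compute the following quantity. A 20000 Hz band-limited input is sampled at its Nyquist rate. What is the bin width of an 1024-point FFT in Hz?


Step 1 — Nyquist sampling rate:
fs = 2 * fmax = 2 * 20000 = 40000 Hz

Step 2 — DFT bin spacing:
df = fs / N = 40000 / 1024 = 39.0625 Hz

39.0625 Hz


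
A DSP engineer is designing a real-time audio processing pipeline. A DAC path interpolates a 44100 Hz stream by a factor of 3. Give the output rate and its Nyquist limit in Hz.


Step 1 — output sample rate after interpolation by L:
fs_out = L * fs_in = 3 * 44100 = 132300 Hz

Step 2 — Nyquist frequency of the output stream:
f_Nyq = fs_out / 2 = 132300 / 2 = 66150.0 Hz

fs_out = 132300 Hz; f_Nyquist = 66150.0 Hz


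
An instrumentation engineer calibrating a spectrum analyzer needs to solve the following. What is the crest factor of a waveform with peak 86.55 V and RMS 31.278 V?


Crest factor is the ratio of peak to RMS:
CF = V_peak / V_rms
   = 86.55 / 31.278
   = 2.7671

2.7671


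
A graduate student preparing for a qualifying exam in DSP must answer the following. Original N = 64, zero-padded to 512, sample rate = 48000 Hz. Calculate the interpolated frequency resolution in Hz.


Frequency resolution after zero-padding:
N_padded = 64 * 8 = 512
df = fs / N_padded
   = 48000 / 512
   = 93.75 Hz

93.75 Hz


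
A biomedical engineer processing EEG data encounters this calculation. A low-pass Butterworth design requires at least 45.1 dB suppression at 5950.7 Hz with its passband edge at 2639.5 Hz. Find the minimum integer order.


Butterworth filter order formula:
n = log10(10^(A/10) - 1) / (2 * log10(f_stop/f_pass))
10^(45.1/10) - 1 = 32358.3657
f_stop/f_pass = 5950.7 / 2639.5 = 2.2545
n = 6.3872 -> ceil = 7

7


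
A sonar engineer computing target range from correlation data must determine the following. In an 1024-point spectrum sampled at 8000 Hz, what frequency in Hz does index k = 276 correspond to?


Frequency of DFT bin k:
f_k = k * fs / N
    = 276 * 8000 / 1024
    = 2208000 / 1024
    = 2156.25 Hz

2156.25 Hz


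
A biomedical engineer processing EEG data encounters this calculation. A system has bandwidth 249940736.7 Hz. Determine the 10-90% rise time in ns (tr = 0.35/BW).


Rise time from bandwidth relationship:
tr = 0.35 / BW
   = 0.35 / 249940736.7
   = 1.400331953e-09 s
   = 1.4003 ns

1.4003 ns


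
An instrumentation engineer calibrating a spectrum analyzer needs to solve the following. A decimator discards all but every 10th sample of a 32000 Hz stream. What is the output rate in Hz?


Decimation reduces the sample rate:
fs_out = fs_in / M
       = 32000 / 10
       = 3200.0 Hz

3200.0 Hz


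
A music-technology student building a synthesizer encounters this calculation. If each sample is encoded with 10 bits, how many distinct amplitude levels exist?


Number of quantization levels = 2^N
= 2^10
= 1024

1024


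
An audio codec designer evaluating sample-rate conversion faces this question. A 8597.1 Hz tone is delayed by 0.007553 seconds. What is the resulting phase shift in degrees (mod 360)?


Phase shift from frequency and time delay:
phi = 360 * f * t_delay
    = 360 * 8597.1 * 0.007553
    = 23376.2 degrees
    mod 360 = 336.2 degrees

336.2 degrees


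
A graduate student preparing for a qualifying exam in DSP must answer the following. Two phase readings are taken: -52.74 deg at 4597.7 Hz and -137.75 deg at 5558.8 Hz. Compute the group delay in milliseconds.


Group delay from phase difference:
tau = -d(phi)/d(omega)
d(phi) = -85.01 deg = -1.483704 rad
d(omega) = 2*pi*(5558.8 - 4597.7) = 6038.7694 rad/s
tau = -(-1.483704) / 6038.7694
    = 0.2457 ms

0.2457 ms


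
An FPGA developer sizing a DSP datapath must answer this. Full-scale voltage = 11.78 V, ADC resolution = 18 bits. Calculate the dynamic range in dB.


Dynamic range from full-scale to LSB:
V_min = V_max / 2^bits = 11.78 / 2^18
DR = 20 * log10(V_max / V_min)
   = 20 * log10(2^18)
   = 20 * 18 * log10(2)
   = 108.37 dB

108.37 dB


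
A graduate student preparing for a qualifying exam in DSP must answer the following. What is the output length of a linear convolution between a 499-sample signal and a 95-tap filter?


Linear convolution output length:
L = N + M - 1
  = 499 + 95 - 1
  = 593 samples

593


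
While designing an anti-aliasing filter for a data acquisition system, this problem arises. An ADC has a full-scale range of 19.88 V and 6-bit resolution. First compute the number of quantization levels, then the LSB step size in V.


Step 1 — number of quantization levels:
L = 2^N = 2^6 = 64

Step 2 — LSB step size:
delta = Vfs / L
      = 19.88 / 64
      = 0.310625 V

Levels = 64; step size = 0.310625 V


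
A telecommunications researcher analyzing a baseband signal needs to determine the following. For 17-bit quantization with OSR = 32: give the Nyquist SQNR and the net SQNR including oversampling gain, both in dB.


Step 1 — baseline SQNR at Nyquist:
SQNR_base = 6.02*N + 1.76
          = 6.02*17 + 1.76
          = 104.1 dB

Step 2 — oversampling processing gain:
G = 10*log10(OSR) = 10*log10(32) = 15.05 dB

Step 3 — total:
SQNR_total = 104.1 + 15.05 = 119.15 dB

Base SQNR = 104.1 dB; oversampled SQNR = 119.15 dB


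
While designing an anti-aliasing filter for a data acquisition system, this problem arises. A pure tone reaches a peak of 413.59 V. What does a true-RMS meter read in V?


RMS voltage for a sinusoidal waveform:
V_rms = V_peak / sqrt(2)
      = 413.59 / 1.414214
      = 292.452 V

292.452 V


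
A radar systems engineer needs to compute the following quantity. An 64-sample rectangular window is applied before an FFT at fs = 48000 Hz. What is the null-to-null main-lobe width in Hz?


Main lobe width for a rectangular window:
Width = 2 * fs / N
      = 2 * 48000 / 64
      = 96000 / 64
      = 1500.0 Hz

1500.0 Hz


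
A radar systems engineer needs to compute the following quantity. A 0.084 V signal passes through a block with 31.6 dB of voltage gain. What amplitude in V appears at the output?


Output voltage from dB gain:
V_out = V_in * 10^(gain_dB / 20)
      = 0.084 * 10^(31.6 / 20)
      = 0.084 * 38.01894
      = 3.1936 V

3.1936 V


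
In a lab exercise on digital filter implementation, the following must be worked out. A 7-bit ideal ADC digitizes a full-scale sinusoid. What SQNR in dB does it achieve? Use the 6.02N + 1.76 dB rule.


Theoretical SNR for a full-scale sinusoid:
SNR = 6.02 * N + 1.76
    = 6.02 * 7 + 1.76
    = 42.14 + 1.76
    = 43.9 dB

43.9 dB


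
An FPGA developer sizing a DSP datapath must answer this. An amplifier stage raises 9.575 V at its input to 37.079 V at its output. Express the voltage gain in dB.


Voltage gain in dB:
G = 20 * log10(Vout / Vin)
  = 20 * log10(37.079 / 9.575)
  = 20 * log10(3.87248)
  = 20 * 0.587989
  = 11.76 dB

11.76 dB


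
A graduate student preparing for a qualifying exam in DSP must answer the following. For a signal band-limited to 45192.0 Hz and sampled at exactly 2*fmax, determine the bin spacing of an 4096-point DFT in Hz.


Step 1 — Nyquist sampling rate:
fs = 2 * fmax = 2 * 45192.0 = 90384.0 Hz

Step 2 — DFT bin spacing:
df = fs / N = 90384.0 / 4096 = 22.0664 Hz

22.0664 Hz


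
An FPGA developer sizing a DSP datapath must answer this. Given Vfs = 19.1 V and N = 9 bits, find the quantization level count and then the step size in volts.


Step 1 — number of quantization levels:
L = 2^N = 2^9 = 512

Step 2 — LSB step size:
delta = Vfs / L
      = 19.1 / 512
      = 0.03730469 V

Levels = 512; step size = 0.03730469 V


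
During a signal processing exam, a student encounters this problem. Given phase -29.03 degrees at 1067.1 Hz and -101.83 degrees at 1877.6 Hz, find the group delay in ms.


Group delay from phase difference:
tau = -d(phi)/d(omega)
d(phi) = -72.8 deg = -1.2706 rad
d(omega) = 2*pi*(1877.6 - 1067.1) = 5092.5217 rad/s
tau = -(-1.2706) / 5092.5217
    = 0.2495 ms

0.2495 ms


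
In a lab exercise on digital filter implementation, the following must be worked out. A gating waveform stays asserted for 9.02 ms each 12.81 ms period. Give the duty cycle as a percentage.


Duty cycle as a percentage:
DC = (t_on / T) * 100
   = (9.02 / 12.81) * 100
   = 0.704137 * 100
   = 70.41 %

70.41 %


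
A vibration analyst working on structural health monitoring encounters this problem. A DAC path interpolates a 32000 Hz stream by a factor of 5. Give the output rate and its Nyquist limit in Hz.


Step 1 — output sample rate after interpolation by L:
fs_out = L * fs_in = 5 * 32000 = 160000 Hz

Step 2 — Nyquist frequency of the output stream:
f_Nyq = fs_out / 2 = 160000 / 2 = 80000.0 Hz

fs_out = 160000 Hz; f_Nyquist = 80000.0 Hz


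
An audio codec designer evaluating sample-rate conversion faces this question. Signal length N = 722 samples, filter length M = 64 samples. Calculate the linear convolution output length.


Linear convolution output length:
L = N + M - 1
  = 722 + 64 - 1
  = 785 samples

785


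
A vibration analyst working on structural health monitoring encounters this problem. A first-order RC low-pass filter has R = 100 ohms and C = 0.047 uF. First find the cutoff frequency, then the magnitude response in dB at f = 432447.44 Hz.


Step 1 — cutoff frequency:
fc = 1 / (2*pi*R*C)
C = 0.047 uF = 4.7e-08 F
fc = 1 / (2*pi*100*4.7e-08)
   = 33862.754 Hz

Step 2 — magnitude at f = 432447.44 Hz:
|H(f)| = 1 / sqrt(1 + (f/fc)^2)
f/fc = 432447.44 / 33862.754 = 12.770593
|H| = 1 / sqrt(1 + 163.088046) = 0.0780659
|H|_dB = 20*log10(0.0780659) = -22.15 dB

fc = 33862.754 Hz; |H(432447.44 Hz)| = -22.15 dB


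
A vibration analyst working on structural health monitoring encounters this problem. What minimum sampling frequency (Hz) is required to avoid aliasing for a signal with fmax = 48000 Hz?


The Nyquist rate is twice the maximum frequency component.
fs_min = 2 * fmax
      = 2 * 48000
      = 96000 Hz

96000


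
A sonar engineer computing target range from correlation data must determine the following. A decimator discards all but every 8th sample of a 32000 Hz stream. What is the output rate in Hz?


Decimation reduces the sample rate:
fs_out = fs_in / M
       = 32000 / 8
       = 4000.0 Hz

4000.0 Hz


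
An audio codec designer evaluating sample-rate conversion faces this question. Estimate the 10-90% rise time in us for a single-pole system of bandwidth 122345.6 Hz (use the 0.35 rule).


Rise time from bandwidth relationship:
tr = 0.35 / BW
   = 0.35 / 122345.6
   = 2.860748568e-06 s
   = 2.8607 us

2.8607 us


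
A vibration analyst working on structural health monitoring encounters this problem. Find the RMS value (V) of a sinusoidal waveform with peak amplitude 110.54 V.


RMS voltage for a sinusoidal waveform:
V_rms = V_peak / sqrt(2)
      = 110.54 / 1.414214
      = 78.164 V

78.164 V


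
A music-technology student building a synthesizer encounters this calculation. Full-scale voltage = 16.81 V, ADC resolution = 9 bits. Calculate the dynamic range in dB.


Dynamic range from full-scale to LSB:
V_min = V_max / 2^bits = 16.81 / 2^9
DR = 20 * log10(V_max / V_min)
   = 20 * log10(2^9)
   = 20 * 9 * log10(2)
   = 54.19 dB

54.19 dB


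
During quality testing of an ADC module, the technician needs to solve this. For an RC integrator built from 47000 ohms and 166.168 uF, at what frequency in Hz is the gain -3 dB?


Cutoff frequency of a first-order RC filter:
fc = 1 / (2 * pi * R * C)
C = 166.168 uF = 0.000166168 F
fc = 1 / (2 * pi * 47000 * 0.000166168)
   = 1 / 49.071023797801
   = 0.020379 Hz

0.020379 Hz


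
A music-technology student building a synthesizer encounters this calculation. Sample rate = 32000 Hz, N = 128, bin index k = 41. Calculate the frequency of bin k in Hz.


Frequency of DFT bin k:
f_k = k * fs / N
    = 41 * 32000 / 128
    = 1312000 / 128
    = 10250.0 Hz

10250.0 Hz


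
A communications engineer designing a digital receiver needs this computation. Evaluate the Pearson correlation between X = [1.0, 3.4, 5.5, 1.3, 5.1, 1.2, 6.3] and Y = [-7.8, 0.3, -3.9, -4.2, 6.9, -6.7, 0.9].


Pearson correlation coefficient (population):
r = cov(X,Y) / (std(X) * std(Y))
Mean X = 3.4, Mean Y = -2.0714
Cov(X,Y) = 6.918571
Std(X) = 2.094892, Std(Y) = 4.7367
r = 0.6972

0.6972


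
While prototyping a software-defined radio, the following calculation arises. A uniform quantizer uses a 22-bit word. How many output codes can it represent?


Number of quantization levels = 2^N
= 2^22
= 4194304

4194304


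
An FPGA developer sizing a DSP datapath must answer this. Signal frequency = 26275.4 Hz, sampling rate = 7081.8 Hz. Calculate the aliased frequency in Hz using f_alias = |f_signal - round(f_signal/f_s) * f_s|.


Compute the nearest integer multiple of fs to the signal:
n = round(26275.4 / 7081.8) = 4
f_alias = |26275.4 - 4 * 7081.8|
        = |26275.4 - 28327.2|
        = 2051.8 Hz

2051.8


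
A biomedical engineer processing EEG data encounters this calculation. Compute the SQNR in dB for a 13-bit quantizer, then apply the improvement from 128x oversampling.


Step 1 — baseline SQNR at Nyquist:
SQNR_base = 6.02*N + 1.76
          = 6.02*13 + 1.76
          = 80.02 dB

Step 2 — oversampling processing gain:
G = 10*log10(OSR) = 10*log10(128) = 21.07 dB

Step 3 — total:
SQNR_total = 80.02 + 21.07 = 101.09 dB

Base SQNR = 80.02 dB; oversampled SQNR = 101.09 dB


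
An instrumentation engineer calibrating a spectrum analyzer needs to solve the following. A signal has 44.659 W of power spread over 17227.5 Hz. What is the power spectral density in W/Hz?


Power spectral density:
PSD = P / BW
    = 44.659 / 17227.5
    = 0.00259231 W/Hz

0.00259231 W/Hz


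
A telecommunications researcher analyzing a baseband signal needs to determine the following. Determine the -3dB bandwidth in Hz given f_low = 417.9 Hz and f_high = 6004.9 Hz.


Bandwidth is the difference of -3dB frequencies:
BW = f_high - f_low
   = 6004.9 - 417.9
   = 5587.0 Hz

5587.0 Hz


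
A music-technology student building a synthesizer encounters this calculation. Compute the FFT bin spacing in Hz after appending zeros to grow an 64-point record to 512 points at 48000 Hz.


Frequency resolution after zero-padding:
N_padded = 64 * 8 = 512
df = fs / N_padded
   = 48000 / 512
   = 93.75 Hz

93.75 Hz


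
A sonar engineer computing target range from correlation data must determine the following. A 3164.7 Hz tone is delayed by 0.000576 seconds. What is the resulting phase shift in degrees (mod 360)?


Phase shift from frequency and time delay:
phi = 360 * f * t_delay
    = 360 * 3164.7 * 0.000576
    = 656.23 degrees
    mod 360 = 296.23 degrees

296.23 degrees


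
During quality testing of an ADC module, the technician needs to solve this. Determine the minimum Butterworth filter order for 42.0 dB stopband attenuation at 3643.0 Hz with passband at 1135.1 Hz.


Butterworth filter order formula:
n = log10(10^(A/10) - 1) / (2 * log10(f_stop/f_pass))
10^(42.0/10) - 1 = 15847.9319
f_stop/f_pass = 3643.0 / 1135.1 = 3.2094
n = 4.1467 -> ceil = 5

5


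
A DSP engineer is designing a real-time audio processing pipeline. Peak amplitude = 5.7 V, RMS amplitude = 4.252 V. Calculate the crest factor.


Crest factor is the ratio of peak to RMS:
CF = V_peak / V_rms
   = 5.7 / 4.252
   = 1.3405

1.3405


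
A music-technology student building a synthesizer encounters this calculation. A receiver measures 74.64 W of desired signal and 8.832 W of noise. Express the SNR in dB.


SNR in decibels:
SNR = 10 * log10(Ps / Pn)
    = 10 * log10(74.64 / 8.832)
    = 10 * log10(8.4511)
    = 10 * 0.9269
    = 9.27 dB

9.27 dB


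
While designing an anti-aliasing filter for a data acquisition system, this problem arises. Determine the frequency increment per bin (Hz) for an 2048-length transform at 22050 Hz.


DFT frequency resolution:
df = fs / N
   = 22050 / 2048
   = 10.7666 Hz

10.7666 Hz


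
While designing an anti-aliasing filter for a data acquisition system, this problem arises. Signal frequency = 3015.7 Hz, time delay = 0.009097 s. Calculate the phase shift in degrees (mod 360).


Phase shift from frequency and time delay:
phi = 360 * f * t_delay
    = 360 * 3015.7 * 0.009097
    = 9876.18 degrees
    mod 360 = 156.18 degrees

156.18 degrees


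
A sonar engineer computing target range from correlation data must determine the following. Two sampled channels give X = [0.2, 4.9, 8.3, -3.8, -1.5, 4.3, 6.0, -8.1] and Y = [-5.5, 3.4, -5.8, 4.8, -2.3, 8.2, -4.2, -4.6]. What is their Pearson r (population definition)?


Pearson correlation coefficient (population):
r = cov(X,Y) / (std(X) * std(Y))
Mean X = 1.2875, Mean Y = -0.75
Cov(X,Y) = 0.959375
Std(X) = 5.201788, Std(Y) = 5.066064
r = 0.0364

0.0364


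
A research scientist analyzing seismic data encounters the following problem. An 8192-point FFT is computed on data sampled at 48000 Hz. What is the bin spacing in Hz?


DFT frequency resolution:
df = fs / N
   = 48000 / 8192
   = 5.8594 Hz

5.8594 Hz


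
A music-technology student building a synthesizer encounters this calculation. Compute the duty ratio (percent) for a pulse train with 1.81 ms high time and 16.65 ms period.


Duty cycle as a percentage:
DC = (t_on / T) * 100
   = (1.81 / 16.65) * 100
   = 0.108709 * 100
   = 10.87 %

10.87 %


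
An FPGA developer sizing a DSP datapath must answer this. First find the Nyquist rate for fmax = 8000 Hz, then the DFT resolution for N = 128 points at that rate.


Step 1 — Nyquist sampling rate:
fs = 2 * fmax = 2 * 8000 = 16000 Hz

Step 2 — DFT bin spacing:
df = fs / N = 16000 / 128 = 125.0 Hz

125.0 Hz


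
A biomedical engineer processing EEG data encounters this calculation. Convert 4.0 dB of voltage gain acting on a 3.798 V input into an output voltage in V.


Output voltage from dB gain:
V_out = V_in * 10^(gain_dB / 20)
      = 3.798 * 10^(4.0 / 20)
      = 3.798 * 1.584893
      = 6.0194 V

6.0194 V


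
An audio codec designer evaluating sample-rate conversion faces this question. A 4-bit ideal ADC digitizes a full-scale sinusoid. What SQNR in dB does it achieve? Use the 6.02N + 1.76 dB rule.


Theoretical SNR for a full-scale sinusoid:
SNR = 6.02 * N + 1.76
    = 6.02 * 4 + 1.76
    = 24.08 + 1.76
    = 25.84 dB

25.84 dB


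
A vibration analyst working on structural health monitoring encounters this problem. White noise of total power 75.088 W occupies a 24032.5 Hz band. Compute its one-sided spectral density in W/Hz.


Power spectral density:
PSD = P / BW
    = 75.088 / 24032.5
    = 0.00312444 W/Hz

0.00312444 W/Hz


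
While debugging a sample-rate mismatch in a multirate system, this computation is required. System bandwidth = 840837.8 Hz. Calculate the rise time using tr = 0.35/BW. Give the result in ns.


Rise time from bandwidth relationship:
tr = 0.35 / BW
   = 0.35 / 840837.8
   = 4.162515053e-07 s
   = 416.2515 ns

416.2515 ns


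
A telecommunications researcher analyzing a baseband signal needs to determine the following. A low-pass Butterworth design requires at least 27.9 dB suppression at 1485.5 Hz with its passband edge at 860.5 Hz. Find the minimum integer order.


Butterworth filter order formula:
n = log10(10^(A/10) - 1) / (2 * log10(f_stop/f_pass))
10^(27.9/10) - 1 = 615.595
f_stop/f_pass = 1485.5 / 860.5 = 1.7263
n = 5.8816 -> ceil = 6

6


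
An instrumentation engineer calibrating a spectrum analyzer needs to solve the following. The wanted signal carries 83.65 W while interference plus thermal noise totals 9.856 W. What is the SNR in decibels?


SNR in decibels:
SNR = 10 * log10(Ps / Pn)
    = 10 * log10(83.65 / 9.856)
    = 10 * log10(8.4872)
    = 10 * 0.9288
    = 9.29 dB

9.29 dB


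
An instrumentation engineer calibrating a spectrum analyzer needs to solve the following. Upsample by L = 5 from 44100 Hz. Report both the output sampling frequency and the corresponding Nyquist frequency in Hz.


Step 1 — output sample rate after interpolation by L:
fs_out = L * fs_in = 5 * 44100 = 220500 Hz

Step 2 — Nyquist frequency of the output stream:
f_Nyq = fs_out / 2 = 220500 / 2 = 110250.0 Hz

fs_out = 220500 Hz; f_Nyquist = 110250.0 Hz


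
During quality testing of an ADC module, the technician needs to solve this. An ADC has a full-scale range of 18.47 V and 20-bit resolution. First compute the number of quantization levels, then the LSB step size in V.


Step 1 — number of quantization levels:
L = 2^N = 2^20 = 1048576

Step 2 — LSB step size:
delta = Vfs / L
      = 18.47 / 1048576
      = 1.761e-05 V

Levels = 1048576; step size = 1.761e-05 V


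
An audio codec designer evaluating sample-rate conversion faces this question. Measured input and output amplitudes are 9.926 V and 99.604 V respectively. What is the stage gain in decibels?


Voltage gain in dB:
G = 20 * log10(Vout / Vin)
  = 20 * log10(99.604 / 9.926)
  = 20 * log10(10.034656)
  = 20 * 1.001503
  = 20.03 dB

20.03 dB


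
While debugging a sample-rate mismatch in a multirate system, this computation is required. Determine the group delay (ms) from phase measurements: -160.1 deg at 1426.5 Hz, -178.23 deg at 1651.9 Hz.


Group delay from phase difference:
tau = -d(phi)/d(omega)
d(phi) = -18.13 deg = -0.316428 rad
d(omega) = 2*pi*(1651.9 - 1426.5) = 1416.23 rad/s
tau = -(-0.316428) / 1416.23
    = 0.2234 ms

0.2234 ms


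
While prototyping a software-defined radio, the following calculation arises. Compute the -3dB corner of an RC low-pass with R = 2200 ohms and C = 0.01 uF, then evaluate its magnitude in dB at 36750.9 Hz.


Step 1 — cutoff frequency:
fc = 1 / (2*pi*R*C)
C = 0.01 uF = 1e-08 F
fc = 1 / (2*pi*2200*1e-08)
   = 7234.316 Hz

Step 2 — magnitude at f = 36750.9 Hz:
|H(f)| = 1 / sqrt(1 + (f/fc)^2)
f/fc = 36750.9 / 7234.316 = 5.080079
|H| = 1 / sqrt(1 + 25.807203) = 0.1931409
|H|_dB = 20*log10(0.1931409) = -14.28 dB

fc = 7234.316 Hz; |H(36750.9 Hz)| = -14.28 dB


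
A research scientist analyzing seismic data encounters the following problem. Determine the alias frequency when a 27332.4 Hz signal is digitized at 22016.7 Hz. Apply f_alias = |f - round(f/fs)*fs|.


Compute the nearest integer multiple of fs to the signal:
n = round(27332.4 / 22016.7) = 1
f_alias = |27332.4 - 1 * 22016.7|
        = |27332.4 - 22016.7|
        = 5315.7 Hz

5315.7


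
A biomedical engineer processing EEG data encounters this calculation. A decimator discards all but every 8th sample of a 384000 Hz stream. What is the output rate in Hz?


Decimation reduces the sample rate:
fs_out = fs_in / M
       = 384000 / 8
       = 48000.0 Hz

48000.0 Hz


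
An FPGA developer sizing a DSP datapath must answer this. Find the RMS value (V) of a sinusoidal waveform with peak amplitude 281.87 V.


RMS voltage for a sinusoidal waveform:
V_rms = V_peak / sqrt(2)
      = 281.87 / 1.414214
      = 199.312 V

199.312 V


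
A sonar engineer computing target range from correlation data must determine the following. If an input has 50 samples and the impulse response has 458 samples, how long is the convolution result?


Linear convolution output length:
L = N + M - 1
  = 50 + 458 - 1
  = 507 samples

507


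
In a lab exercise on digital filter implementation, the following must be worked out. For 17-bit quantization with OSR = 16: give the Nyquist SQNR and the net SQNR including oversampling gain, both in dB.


Step 1 — baseline SQNR at Nyquist:
SQNR_base = 6.02*N + 1.76
          = 6.02*17 + 1.76
          = 104.1 dB

Step 2 — oversampling processing gain:
G = 10*log10(OSR) = 10*log10(16) = 12.04 dB

Step 3 — total:
SQNR_total = 104.1 + 12.04 = 116.14 dB

Base SQNR = 104.1 dB; oversampled SQNR = 116.14 dB


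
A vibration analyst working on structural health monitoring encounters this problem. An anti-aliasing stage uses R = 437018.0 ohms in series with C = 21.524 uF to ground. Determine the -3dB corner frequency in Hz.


Cutoff frequency of a first-order RC filter:
fc = 1 / (2 * pi * R * C)
C = 21.524 uF = 2.1524e-05 F
fc = 1 / (2 * pi * 437018.0 * 2.1524e-05)
   = 1 / 59.101999908157
   = 0.01692 Hz

0.01692 Hz


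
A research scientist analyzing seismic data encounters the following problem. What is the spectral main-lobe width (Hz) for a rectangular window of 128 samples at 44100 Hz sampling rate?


Main lobe width for a rectangular window:
Width = 2 * fs / N
      = 2 * 44100 / 128
      = 88200 / 128
      = 689.062 Hz

689.062 Hz


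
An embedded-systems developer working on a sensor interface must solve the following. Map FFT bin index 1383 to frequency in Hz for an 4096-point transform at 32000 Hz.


Frequency of DFT bin k:
f_k = k * fs / N
    = 1383 * 32000 / 4096
    = 44256000 / 4096
    = 10804.688 Hz

10804.688 Hz


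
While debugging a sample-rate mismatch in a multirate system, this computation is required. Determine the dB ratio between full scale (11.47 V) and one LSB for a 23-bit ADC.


Dynamic range from full-scale to LSB:
V_min = V_max / 2^bits = 11.47 / 2^23
DR = 20 * log10(V_max / V_min)
   = 20 * log10(2^23)
   = 20 * 23 * log10(2)
   = 138.47 dB

138.47 dB


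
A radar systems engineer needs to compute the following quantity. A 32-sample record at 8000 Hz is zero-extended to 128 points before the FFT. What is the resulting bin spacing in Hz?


Frequency resolution after zero-padding:
N_padded = 32 * 4 = 128
df = fs / N_padded
   = 8000 / 128
   = 62.5 Hz

62.5 Hz


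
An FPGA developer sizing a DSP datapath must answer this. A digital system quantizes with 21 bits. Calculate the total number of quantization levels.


Number of quantization levels = 2^N
= 2^21
= 2097152

2097152


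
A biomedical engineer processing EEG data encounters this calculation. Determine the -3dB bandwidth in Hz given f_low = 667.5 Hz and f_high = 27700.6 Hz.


Bandwidth is the difference of -3dB frequencies:
BW = f_high - f_low
   = 27700.6 - 667.5
   = 27033.1 Hz

27033.1 Hz


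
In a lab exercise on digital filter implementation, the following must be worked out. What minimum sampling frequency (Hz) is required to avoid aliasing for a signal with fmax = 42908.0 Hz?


The Nyquist rate is twice the maximum frequency component.
fs_min = 2 * fmax
      = 2 * 42908.0
      = 85816.0 Hz

85816.0


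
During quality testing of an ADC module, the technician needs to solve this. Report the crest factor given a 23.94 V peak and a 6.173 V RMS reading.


Crest factor is the ratio of peak to RMS:
CF = V_peak / V_rms
   = 23.94 / 6.173
   = 3.8782

3.8782


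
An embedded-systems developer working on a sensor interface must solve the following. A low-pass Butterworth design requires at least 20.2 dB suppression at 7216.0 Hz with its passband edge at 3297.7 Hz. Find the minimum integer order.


Butterworth filter order formula:
n = log10(10^(A/10) - 1) / (2 * log10(f_stop/f_pass))
10^(20.2/10) - 1 = 103.7129
f_stop/f_pass = 7216.0 / 3297.7 = 2.1882
n = 2.9637 -> ceil = 3

3


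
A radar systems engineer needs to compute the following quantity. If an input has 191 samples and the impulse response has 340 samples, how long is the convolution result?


Linear convolution output length:
L = N + M - 1
  = 191 + 340 - 1
  = 530 samples

530


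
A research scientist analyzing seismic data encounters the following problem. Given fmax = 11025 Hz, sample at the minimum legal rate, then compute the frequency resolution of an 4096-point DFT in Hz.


Step 1 — Nyquist sampling rate:
fs = 2 * fmax = 2 * 11025 = 22050 Hz

Step 2 — DFT bin spacing:
df = fs / N = 22050 / 4096 = 5.3833 Hz

5.3833 Hz


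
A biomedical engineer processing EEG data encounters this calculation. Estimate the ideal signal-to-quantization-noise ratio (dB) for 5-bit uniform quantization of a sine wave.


Theoretical SNR for a full-scale sinusoid:
SNR = 6.02 * N + 1.76
    = 6.02 * 5 + 1.76
    = 30.1 + 1.76
    = 31.86 dB

31.86 dB


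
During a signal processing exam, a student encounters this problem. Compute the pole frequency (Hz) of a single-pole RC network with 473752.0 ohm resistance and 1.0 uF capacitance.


Cutoff frequency of a first-order RC filter:
fc = 1 / (2 * pi * R * C)
C = 1.0 uF = 1e-06 F
fc = 1 / (2 * pi * 473752.0 * 1e-06)
   = 1 / 2.9766716056469
   = 0.335946 Hz

0.335946 Hz


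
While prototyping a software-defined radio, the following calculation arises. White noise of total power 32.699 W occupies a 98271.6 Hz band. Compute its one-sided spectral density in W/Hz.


Power spectral density:
PSD = P / BW
    = 32.699 / 98271.6
    = 0.00033274 W/Hz

0.00033274 W/Hz


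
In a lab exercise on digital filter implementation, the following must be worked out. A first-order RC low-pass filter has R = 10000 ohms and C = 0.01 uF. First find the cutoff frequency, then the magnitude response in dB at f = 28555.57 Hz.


Step 1 — cutoff frequency:
fc = 1 / (2*pi*R*C)
C = 0.01 uF = 1e-08 F
fc = 1 / (2*pi*10000*1e-08)
   = 1591.549 Hz

Step 2 — magnitude at f = 28555.57 Hz:
|H(f)| = 1 / sqrt(1 + (f/fc)^2)
f/fc = 28555.57 / 1591.549 = 17.941999
|H| = 1 / sqrt(1 + 321.915328) = 0.0556488
|H|_dB = 20*log10(0.0556488) = -25.09 dB

fc = 1591.549 Hz; |H(28555.57 Hz)| = -25.09 dB


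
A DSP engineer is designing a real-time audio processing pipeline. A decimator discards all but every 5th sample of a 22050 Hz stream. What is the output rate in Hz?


Decimation reduces the sample rate:
fs_out = fs_in / M
       = 22050 / 5
       = 4410.0 Hz

4410.0 Hz


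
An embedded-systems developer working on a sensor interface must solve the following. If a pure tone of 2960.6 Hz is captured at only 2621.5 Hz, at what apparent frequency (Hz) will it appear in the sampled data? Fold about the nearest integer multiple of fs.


Compute the nearest integer multiple of fs to the signal:
n = round(2960.6 / 2621.5) = 1
f_alias = |2960.6 - 1 * 2621.5|
        = |2960.6 - 2621.5|
        = 339.1 Hz

339.1


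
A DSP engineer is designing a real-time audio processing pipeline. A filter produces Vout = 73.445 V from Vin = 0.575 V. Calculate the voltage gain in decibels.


Voltage gain in dB:
G = 20 * log10(Vout / Vin)
  = 20 * log10(73.445 / 0.575)
  = 20 * log10(127.730435)
  = 20 * 2.106294
  = 42.13 dB

42.13 dB


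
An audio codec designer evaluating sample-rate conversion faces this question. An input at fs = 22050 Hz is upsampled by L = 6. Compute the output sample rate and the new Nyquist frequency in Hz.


Step 1 — output sample rate after interpolation by L:
fs_out = L * fs_in = 6 * 22050 = 132300 Hz

Step 2 — Nyquist frequency of the output stream:
f_Nyq = fs_out / 2 = 132300 / 2 = 66150.0 Hz

fs_out = 132300 Hz; f_Nyquist = 66150.0 Hz


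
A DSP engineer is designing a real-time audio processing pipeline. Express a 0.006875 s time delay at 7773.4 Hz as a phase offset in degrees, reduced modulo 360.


Phase shift from frequency and time delay:
phi = 360 * f * t_delay
    = 360 * 7773.4 * 0.006875
    = 19239.17 degrees
    mod 360 = 159.17 degrees

159.17 degrees


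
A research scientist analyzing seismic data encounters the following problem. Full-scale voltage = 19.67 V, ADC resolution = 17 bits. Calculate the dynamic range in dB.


Dynamic range from full-scale to LSB:
V_min = V_max / 2^bits = 19.67 / 2^17
DR = 20 * log10(V_max / V_min)
   = 20 * log10(2^17)
   = 20 * 17 * log10(2)
   = 102.35 dB

102.35 dB


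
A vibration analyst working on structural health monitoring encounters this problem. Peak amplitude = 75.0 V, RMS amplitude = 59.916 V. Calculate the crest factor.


Crest factor is the ratio of peak to RMS:
CF = V_peak / V_rms
   = 75.0 / 59.916
   = 1.2518

1.2518


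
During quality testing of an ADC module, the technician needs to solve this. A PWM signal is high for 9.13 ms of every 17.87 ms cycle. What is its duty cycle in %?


Duty cycle as a percentage:
DC = (t_on / T) * 100
   = (9.13 / 17.87) * 100
   = 0.510912 * 100
   = 51.09 %

51.09 %


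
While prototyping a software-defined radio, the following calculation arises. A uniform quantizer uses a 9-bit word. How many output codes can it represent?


Number of quantization levels = 2^N
= 2^9
= 512

512


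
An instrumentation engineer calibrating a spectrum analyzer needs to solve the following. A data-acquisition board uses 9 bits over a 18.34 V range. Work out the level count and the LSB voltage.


Step 1 — number of quantization levels:
L = 2^N = 2^9 = 512

Step 2 — LSB step size:
delta = Vfs / L
      = 18.34 / 512
      = 0.03582031 V

Levels = 512; step size = 0.03582031 V


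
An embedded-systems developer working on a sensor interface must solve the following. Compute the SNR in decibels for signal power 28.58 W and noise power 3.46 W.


SNR in decibels:
SNR = 10 * log10(Ps / Pn)
    = 10 * log10(28.58 / 3.46)
    = 10 * log10(8.2601)
    = 10 * 0.917
    = 9.17 dB

9.17 dB


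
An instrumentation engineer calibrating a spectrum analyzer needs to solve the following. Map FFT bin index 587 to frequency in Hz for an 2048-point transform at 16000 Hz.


Frequency of DFT bin k:
f_k = k * fs / N
    = 587 * 16000 / 2048
    = 9392000 / 2048
    = 4585.938 Hz

4585.938 Hz


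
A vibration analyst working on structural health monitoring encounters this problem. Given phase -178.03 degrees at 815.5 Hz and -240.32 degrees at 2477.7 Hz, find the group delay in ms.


Group delay from phase difference:
tau = -d(phi)/d(omega)
d(phi) = -62.29 deg = -1.087166 rad
d(omega) = 2*pi*(2477.7 - 815.5) = 10443.9106 rad/s
tau = -(-1.087166) / 10443.9106
    = 0.1041 ms

0.1041 ms


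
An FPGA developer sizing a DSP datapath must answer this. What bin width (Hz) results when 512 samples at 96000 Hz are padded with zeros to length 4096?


Frequency resolution after zero-padding:
N_padded = 512 * 8 = 4096
df = fs / N_padded
   = 96000 / 4096
   = 23.4375 Hz

23.4375 Hz


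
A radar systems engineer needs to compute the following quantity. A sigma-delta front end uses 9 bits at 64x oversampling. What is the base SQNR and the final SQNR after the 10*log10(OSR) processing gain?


Step 1 — baseline SQNR at Nyquist:
SQNR_base = 6.02*N + 1.76
          = 6.02*9 + 1.76
          = 55.94 dB

Step 2 — oversampling processing gain:
G = 10*log10(OSR) = 10*log10(64) = 18.06 dB

Step 3 — total:
SQNR_total = 55.94 + 18.06 = 74.0 dB

Base SQNR = 55.94 dB; oversampled SQNR = 74.0 dB


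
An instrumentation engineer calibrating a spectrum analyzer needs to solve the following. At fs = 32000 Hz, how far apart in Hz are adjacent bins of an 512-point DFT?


DFT frequency resolution:
df = fs / N
   = 32000 / 512
   = 62.5 Hz

62.5 Hz
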